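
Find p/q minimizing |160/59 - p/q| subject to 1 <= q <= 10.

Expand x = 160/59 as a continued fraction with the Euclidean algorithm:
  160 = 2*59 + 42, so a_0 = 2.
  59 = 1*42 + 17, so a_1 = 1.
  42 = 2*17 + 8, so a_2 = 2.
  17 = 2*8 + 1, so a_3 = 2.
  8 = 8*1 + 0, so a_4 = 8.
so x = [2; 1, 2, 2, 8].
Convergents (p_i = a_i*p_{i-1} + p_{i-2}, q_i = a_i*q_{i-1} + q_{i-2} with p_{-2}=0, p_{-1}=1, q_{-2}=1, q_{-1}=0), until the denominator exceeds 10:
  i=0: a_0=2, p_0 = 2*1 + 0 = 2, q_0 = 2*0 + 1 = 1.
  i=1: a_1=1, p_1 = 1*2 + 1 = 3, q_1 = 1*1 + 0 = 1.
  i=2: a_2=2, p_2 = 2*3 + 2 = 8, q_2 = 2*1 + 1 = 3.
  i=3: a_3=2, p_3 = 2*8 + 3 = 19, q_3 = 2*3 + 1 = 7.
  i=4: a_4=8, p_4 = 8*19 + 8 = 160, q_4 = 8*7 + 3 = 59.
q_4 = 59 > 10, so the last convergent with denominator <= 10 is p_3/q_3 = 19/7.
The closest fraction with denominator <= 10 is either p_3/q_3 or the intermediate fraction (k*p_3 + p_2)/(k*q_3 + q_2) with the largest k >= 1 whose denominator stays <= 10; these approach x as k grows, and every other convergent or intermediate fraction in range is farther away.
Largest k: floor((10 - q_2)/q_3) = floor((10 - 3)/7) = 1.
That gives (1*19 + 8)/(1*7 + 3) = 27/10.
Compare the errors: |x - 19/7| = |160*7 - 19*59|/(59*7) = 1/413, and |x - 27/10| = |160*10 - 27*59|/(59*10) = 7/590.
Cross-multiplying, 1*590 = 590 < 2891 = 7*413, so 1/413 is smaller: the convergent 19/7 is closer to x than 27/10.

19/7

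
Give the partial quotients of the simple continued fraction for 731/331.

Run the Euclidean algorithm on 731 and 331; the successive quotients are the partial quotients a_0, a_1, ... (each step inverts the fractional part left over by the previous one):
  731 = 2*331 + 69, so a_0 = 2.
  331 = 4*69 + 55, so a_1 = 4.
  69 = 1*55 + 14, so a_2 = 1.
  55 = 3*14 + 13, so a_3 = 3.
  14 = 1*13 + 1, so a_4 = 1.
  13 = 13*1 + 0, so a_5 = 13.
The remainder reaches 0 after 6 divisions, so the expansion has 6 partial quotients, read off in order.

[2; 4, 1, 3, 1, 13]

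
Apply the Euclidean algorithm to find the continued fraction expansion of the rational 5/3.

[1; 1, 2]

Run the Euclidean algorithm on 5 and 3; the successive quotients are the partial quotients a_0, a_1, ... (each step inverts the fractional part left over by the previous one):
  5 = 1*3 + 2, so a_0 = 1.
  3 = 1*2 + 1, so a_1 = 1.
  2 = 2*1 + 0, so a_2 = 2.
The remainder reaches 0 after 3 divisions, so the expansion has 3 partial quotients, read off in order.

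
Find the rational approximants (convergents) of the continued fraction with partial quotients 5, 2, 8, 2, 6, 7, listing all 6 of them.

5/1, 11/2, 93/17, 197/36, 1275/233, 9122/1667

Using the convergent recurrence p_i = a_i*p_{i-1} + p_{i-2}, q_i = a_i*q_{i-1} + q_{i-2} with p_{-2}=0, p_{-1}=1, q_{-2}=1, q_{-1}=0:
  i=0: a_0=5, p_0 = 5*1 + 0 = 5, q_0 = 5*0 + 1 = 1.
  i=1: a_1=2, p_1 = 2*5 + 1 = 11, q_1 = 2*1 + 0 = 2.
  i=2: a_2=8, p_2 = 8*11 + 5 = 93, q_2 = 8*2 + 1 = 17.
  i=3: a_3=2, p_3 = 2*93 + 11 = 197, q_3 = 2*17 + 2 = 36.
  i=4: a_4=6, p_4 = 6*197 + 93 = 1275, q_4 = 6*36 + 17 = 233.
  i=5: a_5=7, p_5 = 7*1275 + 197 = 9122, q_5 = 7*233 + 36 = 1667.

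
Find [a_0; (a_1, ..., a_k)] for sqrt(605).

Write x_i = (sqrt(605) + m_i)/d_i with (m_0, d_0) = (0, 1). a_0 = floor(sqrt(605)) = 24, since 24^2 = 576 <= 605 < 625 = 25^2.
Iterate m_{i+1} = d_i*a_i - m_i, d_{i+1} = (605 - m_{i+1}^2)/d_i, a_{i+1} = floor((a_0 + m_{i+1})/d_{i+1}):
  m_1 = 1*24 - 0 = 24, d_1 = (605 - 24^2)/1 = 29/1 = 29, a_1 = floor((24 + 24)/29) = 1.
  m_2 = 29*1 - 24 = 5, d_2 = (605 - 5^2)/29 = 580/29 = 20, a_2 = floor((24 + 5)/20) = 1.
  m_3 = 20*1 - 5 = 15, d_3 = (605 - 15^2)/20 = 380/20 = 19, a_3 = floor((24 + 15)/19) = 2.
  m_4 = 19*2 - 15 = 23, d_4 = (605 - 23^2)/19 = 76/19 = 4, a_4 = floor((24 + 23)/4) = 11.
  m_5 = 4*11 - 23 = 21, d_5 = (605 - 21^2)/4 = 164/4 = 41, a_5 = floor((24 + 21)/41) = 1.
  m_6 = 41*1 - 21 = 20, d_6 = (605 - 20^2)/41 = 205/41 = 5, a_6 = floor((24 + 20)/5) = 8.
  m_7 = 5*8 - 20 = 20, d_7 = (605 - 20^2)/5 = 205/5 = 41, a_7 = floor((24 + 20)/41) = 1.
  m_8 = 41*1 - 20 = 21, d_8 = (605 - 21^2)/41 = 164/41 = 4, a_8 = floor((24 + 21)/4) = 11.
  m_9 = 4*11 - 21 = 23, d_9 = (605 - 23^2)/4 = 76/4 = 19, a_9 = floor((24 + 23)/19) = 2.
  m_10 = 19*2 - 23 = 15, d_10 = (605 - 15^2)/19 = 380/19 = 20, a_10 = floor((24 + 15)/20) = 1.
  m_11 = 20*1 - 15 = 5, d_11 = (605 - 5^2)/20 = 580/20 = 29, a_11 = floor((24 + 5)/29) = 1.
  m_12 = 29*1 - 5 = 24, d_12 = (605 - 24^2)/29 = 29/29 = 1, a_12 = floor((24 + 24)/1) = 48.
  m_13 = 1*48 - 24 = 24, d_13 = (605 - 24^2)/1 = 29/1 = 29: (m_13, d_13) = (m_1, d_1) = (24, 29), so from here the quotients repeat a_1, ..., a_12; the period length is 12.
Hence the expansion of sqrt(605) is a_0 = 24 followed by the repeating block 1, 1, 2, 11, 1, 8, 1, 11, 2, 1, 1, 48 (period 12).

[24; (1, 1, 2, 11, 1, 8, 1, 11, 2, 1, 1, 48)]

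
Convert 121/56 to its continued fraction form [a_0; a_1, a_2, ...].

[2; 6, 4, 2]

Run the Euclidean algorithm on 121 and 56; the successive quotients are the partial quotients a_0, a_1, ... (each step inverts the fractional part left over by the previous one):
  121 = 2*56 + 9, so a_0 = 2.
  56 = 6*9 + 2, so a_1 = 6.
  9 = 4*2 + 1, so a_2 = 4.
  2 = 2*1 + 0, so a_3 = 2.
The remainder reaches 0 after 4 divisions, so the expansion has 4 partial quotients, read off in order.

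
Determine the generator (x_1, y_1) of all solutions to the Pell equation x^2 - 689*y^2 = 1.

First expand sqrt(689) as a continued fraction. With x_i = (sqrt(689) + m_i)/d_i and (m_0, d_0) = (0, 1): a_0 = floor(sqrt(689)) = 26, since 26^2 = 676 <= 689 < 729 = 27^2.
Iterate m_{i+1} = d_i*a_i - m_i, d_{i+1} = (689 - m_{i+1}^2)/d_i, a_{i+1} = floor((a_0 + m_{i+1})/d_{i+1}):
  m_1 = 1*26 - 0 = 26, d_1 = (689 - 26^2)/1 = 13/1 = 13, a_1 = floor((26 + 26)/13) = 4.
  m_2 = 13*4 - 26 = 26, d_2 = (689 - 26^2)/13 = 13/13 = 1, a_2 = floor((26 + 26)/1) = 52.
  m_3 = 1*52 - 26 = 26, d_3 = (689 - 26^2)/1 = 13/1 = 13: (m_3, d_3) = (m_1, d_1) = (26, 13), so from here the quotients repeat a_1, a_2; the period length is 2.
So sqrt(689) = [26; (4, 52)] with period length k = 2.
k is even, so the fundamental solution of x^2 - 689y^2 = 1 is (p_{k-1}, q_{k-1}) = (p_1, q_1); compute convergents through index 1.
Convergents (p_i = a_i*p_{i-1} + p_{i-2}, q_i = a_i*q_{i-1} + q_{i-2} with p_{-2}=0, p_{-1}=1, q_{-2}=1, q_{-1}=0):
  i=0: a_0=26, p_0 = 26*1 + 0 = 26, q_0 = 26*0 + 1 = 1.
  i=1: a_1=4, p_1 = 4*26 + 1 = 105, q_1 = 4*1 + 0 = 4.
Check: 105^2 - 689*4^2 = 11025 - 11024 = 1, so (x, y) = (105, 4) solves the equation, and by the theorem it is the least positive solution.

(x, y) = (105, 4)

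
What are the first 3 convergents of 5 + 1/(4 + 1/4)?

5/1, 21/4, 89/17

Using the convergent recurrence p_i = a_i*p_{i-1} + p_{i-2}, q_i = a_i*q_{i-1} + q_{i-2} with p_{-2}=0, p_{-1}=1, q_{-2}=1, q_{-1}=0:
  i=0: a_0=5, p_0 = 5*1 + 0 = 5, q_0 = 5*0 + 1 = 1.
  i=1: a_1=4, p_1 = 4*5 + 1 = 21, q_1 = 4*1 + 0 = 4.
  i=2: a_2=4, p_2 = 4*21 + 5 = 89, q_2 = 4*4 + 1 = 17.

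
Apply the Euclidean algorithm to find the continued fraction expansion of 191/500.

[0; 2, 1, 1, 1, 1, 1, 1, 1, 1, 5]

Run the Euclidean algorithm on 191 and 500; the successive quotients are the partial quotients a_0, a_1, ... (each step inverts the fractional part left over by the previous one):
  191 = 0*500 + 191, so a_0 = 0.
  500 = 2*191 + 118, so a_1 = 2.
  191 = 1*118 + 73, so a_2 = 1.
  118 = 1*73 + 45, so a_3 = 1.
  73 = 1*45 + 28, so a_4 = 1.
  45 = 1*28 + 17, so a_5 = 1.
  28 = 1*17 + 11, so a_6 = 1.
  17 = 1*11 + 6, so a_7 = 1.
  11 = 1*6 + 5, so a_8 = 1.
  6 = 1*5 + 1, so a_9 = 1.
  5 = 5*1 + 0, so a_10 = 5.
The remainder reaches 0 after 11 divisions, so the expansion has 11 partial quotients, read off in order.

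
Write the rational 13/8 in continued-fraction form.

[1; 1, 1, 1, 2]

Run the Euclidean algorithm on 13 and 8; the successive quotients are the partial quotients a_0, a_1, ... (each step inverts the fractional part left over by the previous one):
  13 = 1*8 + 5, so a_0 = 1.
  8 = 1*5 + 3, so a_1 = 1.
  5 = 1*3 + 2, so a_2 = 1.
  3 = 1*2 + 1, so a_3 = 1.
  2 = 2*1 + 0, so a_4 = 2.
The remainder reaches 0 after 5 divisions, so the expansion has 5 partial quotients, read off in order.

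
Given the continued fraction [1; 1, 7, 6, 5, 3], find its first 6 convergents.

1/1, 2/1, 15/8, 92/49, 475/253, 1517/808

Using the convergent recurrence p_i = a_i*p_{i-1} + p_{i-2}, q_i = a_i*q_{i-1} + q_{i-2} with p_{-2}=0, p_{-1}=1, q_{-2}=1, q_{-1}=0:
  i=0: a_0=1, p_0 = 1*1 + 0 = 1, q_0 = 1*0 + 1 = 1.
  i=1: a_1=1, p_1 = 1*1 + 1 = 2, q_1 = 1*1 + 0 = 1.
  i=2: a_2=7, p_2 = 7*2 + 1 = 15, q_2 = 7*1 + 1 = 8.
  i=3: a_3=6, p_3 = 6*15 + 2 = 92, q_3 = 6*8 + 1 = 49.
  i=4: a_4=5, p_4 = 5*92 + 15 = 475, q_4 = 5*49 + 8 = 253.
  i=5: a_5=3, p_5 = 3*475 + 92 = 1517, q_5 = 3*253 + 49 = 808.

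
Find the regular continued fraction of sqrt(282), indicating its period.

Write x_i = (sqrt(282) + m_i)/d_i with (m_0, d_0) = (0, 1). a_0 = floor(sqrt(282)) = 16, since 16^2 = 256 <= 282 < 289 = 17^2.
Iterate m_{i+1} = d_i*a_i - m_i, d_{i+1} = (282 - m_{i+1}^2)/d_i, a_{i+1} = floor((a_0 + m_{i+1})/d_{i+1}):
  m_1 = 1*16 - 0 = 16, d_1 = (282 - 16^2)/1 = 26/1 = 26, a_1 = floor((16 + 16)/26) = 1.
  m_2 = 26*1 - 16 = 10, d_2 = (282 - 10^2)/26 = 182/26 = 7, a_2 = floor((16 + 10)/7) = 3.
  m_3 = 7*3 - 10 = 11, d_3 = (282 - 11^2)/7 = 161/7 = 23, a_3 = floor((16 + 11)/23) = 1.
  m_4 = 23*1 - 11 = 12, d_4 = (282 - 12^2)/23 = 138/23 = 6, a_4 = floor((16 + 12)/6) = 4.
  m_5 = 6*4 - 12 = 12, d_5 = (282 - 12^2)/6 = 138/6 = 23, a_5 = floor((16 + 12)/23) = 1.
  m_6 = 23*1 - 12 = 11, d_6 = (282 - 11^2)/23 = 161/23 = 7, a_6 = floor((16 + 11)/7) = 3.
  m_7 = 7*3 - 11 = 10, d_7 = (282 - 10^2)/7 = 182/7 = 26, a_7 = floor((16 + 10)/26) = 1.
  m_8 = 26*1 - 10 = 16, d_8 = (282 - 16^2)/26 = 26/26 = 1, a_8 = floor((16 + 16)/1) = 32.
  m_9 = 1*32 - 16 = 16, d_9 = (282 - 16^2)/1 = 26/1 = 26: (m_9, d_9) = (m_1, d_1) = (16, 26), so from here the quotients repeat a_1, ..., a_8; the period length is 8.
Hence the expansion of sqrt(282) is a_0 = 16 followed by the repeating block 1, 3, 1, 4, 1, 3, 1, 32 (period 8).

[16; (1, 3, 1, 4, 1, 3, 1, 32)]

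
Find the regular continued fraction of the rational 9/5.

[1; 1, 4]

Run the Euclidean algorithm on 9 and 5; the successive quotients are the partial quotients a_0, a_1, ... (each step inverts the fractional part left over by the previous one):
  9 = 1*5 + 4, so a_0 = 1.
  5 = 1*4 + 1, so a_1 = 1.
  4 = 4*1 + 0, so a_2 = 4.
The remainder reaches 0 after 3 divisions, so the expansion has 3 partial quotients, read off in order.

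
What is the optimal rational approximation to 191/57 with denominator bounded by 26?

Expand x = 191/57 as a continued fraction with the Euclidean algorithm:
  191 = 3*57 + 20, so a_0 = 3.
  57 = 2*20 + 17, so a_1 = 2.
  20 = 1*17 + 3, so a_2 = 1.
  17 = 5*3 + 2, so a_3 = 5.
  3 = 1*2 + 1, so a_4 = 1.
  2 = 2*1 + 0, so a_5 = 2.
so x = [3; 2, 1, 5, 1, 2].
Convergents (p_i = a_i*p_{i-1} + p_{i-2}, q_i = a_i*q_{i-1} + q_{i-2} with p_{-2}=0, p_{-1}=1, q_{-2}=1, q_{-1}=0), until the denominator exceeds 26:
  i=0: a_0=3, p_0 = 3*1 + 0 = 3, q_0 = 3*0 + 1 = 1.
  i=1: a_1=2, p_1 = 2*3 + 1 = 7, q_1 = 2*1 + 0 = 2.
  i=2: a_2=1, p_2 = 1*7 + 3 = 10, q_2 = 1*2 + 1 = 3.
  i=3: a_3=5, p_3 = 5*10 + 7 = 57, q_3 = 5*3 + 2 = 17.
  i=4: a_4=1, p_4 = 1*57 + 10 = 67, q_4 = 1*17 + 3 = 20.
  i=5: a_5=2, p_5 = 2*67 + 57 = 191, q_5 = 2*20 + 17 = 57.
q_5 = 57 > 26, so the last convergent with denominator <= 26 is p_4/q_4 = 67/20.
The closest fraction with denominator <= 26 is either p_4/q_4 or the intermediate fraction (k*p_4 + p_3)/(k*q_4 + q_3) with the largest k >= 1 whose denominator stays <= 26; these approach x as k grows, and every other convergent or intermediate fraction in range is farther away.
Largest k: floor((26 - q_3)/q_4) = floor((26 - 17)/20) = 0.
Since k = 0, no intermediate fraction beyond p_4/q_4 has denominator <= 26, so the convergent 67/20 is the closest (its error is |191*20 - 67*57|/(57*20) = 1/1140).

67/20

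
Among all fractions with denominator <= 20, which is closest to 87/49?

16/9

Expand x = 87/49 as a continued fraction with the Euclidean algorithm:
  87 = 1*49 + 38, so a_0 = 1.
  49 = 1*38 + 11, so a_1 = 1.
  38 = 3*11 + 5, so a_2 = 3.
  11 = 2*5 + 1, so a_3 = 2.
  5 = 5*1 + 0, so a_4 = 5.
so x = [1; 1, 3, 2, 5].
Convergents (p_i = a_i*p_{i-1} + p_{i-2}, q_i = a_i*q_{i-1} + q_{i-2} with p_{-2}=0, p_{-1}=1, q_{-2}=1, q_{-1}=0), until the denominator exceeds 20:
  i=0: a_0=1, p_0 = 1*1 + 0 = 1, q_0 = 1*0 + 1 = 1.
  i=1: a_1=1, p_1 = 1*1 + 1 = 2, q_1 = 1*1 + 0 = 1.
  i=2: a_2=3, p_2 = 3*2 + 1 = 7, q_2 = 3*1 + 1 = 4.
  i=3: a_3=2, p_3 = 2*7 + 2 = 16, q_3 = 2*4 + 1 = 9.
  i=4: a_4=5, p_4 = 5*16 + 7 = 87, q_4 = 5*9 + 4 = 49.
q_4 = 49 > 20, so the last convergent with denominator <= 20 is p_3/q_3 = 16/9.
The closest fraction with denominator <= 20 is either p_3/q_3 or the intermediate fraction (k*p_3 + p_2)/(k*q_3 + q_2) with the largest k >= 1 whose denominator stays <= 20; these approach x as k grows, and every other convergent or intermediate fraction in range is farther away.
Largest k: floor((20 - q_2)/q_3) = floor((20 - 4)/9) = 1.
That gives (1*16 + 7)/(1*9 + 4) = 23/13.
Compare the errors: |x - 16/9| = |87*9 - 16*49|/(49*9) = 1/441, and |x - 23/13| = |87*13 - 23*49|/(49*13) = 4/637.
Cross-multiplying, 1*637 = 637 < 1764 = 4*441, so 1/441 is smaller: the convergent 16/9 is closer to x than 23/13.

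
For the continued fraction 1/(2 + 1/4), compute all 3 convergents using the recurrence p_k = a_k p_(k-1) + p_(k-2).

Using the convergent recurrence p_i = a_i*p_{i-1} + p_{i-2}, q_i = a_i*q_{i-1} + q_{i-2} with p_{-2}=0, p_{-1}=1, q_{-2}=1, q_{-1}=0:
  i=0: a_0=0, p_0 = 0*1 + 0 = 0, q_0 = 0*0 + 1 = 1.
  i=1: a_1=2, p_1 = 2*0 + 1 = 1, q_1 = 2*1 + 0 = 2.
  i=2: a_2=4, p_2 = 4*1 + 0 = 4, q_2 = 4*2 + 1 = 9.

0/1, 1/2, 4/9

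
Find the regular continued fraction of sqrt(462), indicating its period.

Write x_i = (sqrt(462) + m_i)/d_i with (m_0, d_0) = (0, 1). a_0 = floor(sqrt(462)) = 21, since 21^2 = 441 <= 462 < 484 = 22^2.
Iterate m_{i+1} = d_i*a_i - m_i, d_{i+1} = (462 - m_{i+1}^2)/d_i, a_{i+1} = floor((a_0 + m_{i+1})/d_{i+1}):
  m_1 = 1*21 - 0 = 21, d_1 = (462 - 21^2)/1 = 21/1 = 21, a_1 = floor((21 + 21)/21) = 2.
  m_2 = 21*2 - 21 = 21, d_2 = (462 - 21^2)/21 = 21/21 = 1, a_2 = floor((21 + 21)/1) = 42.
  m_3 = 1*42 - 21 = 21, d_3 = (462 - 21^2)/1 = 21/1 = 21: (m_3, d_3) = (m_1, d_1) = (21, 21), so from here the quotients repeat a_1, a_2; the period length is 2.
Hence the expansion of sqrt(462) is a_0 = 21 followed by the repeating block 2, 42 (period 2).

[21; (2, 42)]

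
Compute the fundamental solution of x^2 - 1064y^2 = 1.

(x, y) = (685, 21)

First expand sqrt(1064) as a continued fraction. With x_i = (sqrt(1064) + m_i)/d_i and (m_0, d_0) = (0, 1): a_0 = floor(sqrt(1064)) = 32, since 32^2 = 1024 <= 1064 < 1089 = 33^2.
Iterate m_{i+1} = d_i*a_i - m_i, d_{i+1} = (1064 - m_{i+1}^2)/d_i, a_{i+1} = floor((a_0 + m_{i+1})/d_{i+1}):
  m_1 = 1*32 - 0 = 32, d_1 = (1064 - 32^2)/1 = 40/1 = 40, a_1 = floor((32 + 32)/40) = 1.
  m_2 = 40*1 - 32 = 8, d_2 = (1064 - 8^2)/40 = 1000/40 = 25, a_2 = floor((32 + 8)/25) = 1.
  m_3 = 25*1 - 8 = 17, d_3 = (1064 - 17^2)/25 = 775/25 = 31, a_3 = floor((32 + 17)/31) = 1.
  m_4 = 31*1 - 17 = 14, d_4 = (1064 - 14^2)/31 = 868/31 = 28, a_4 = floor((32 + 14)/28) = 1.
  m_5 = 28*1 - 14 = 14, d_5 = (1064 - 14^2)/28 = 868/28 = 31, a_5 = floor((32 + 14)/31) = 1.
  m_6 = 31*1 - 14 = 17, d_6 = (1064 - 17^2)/31 = 775/31 = 25, a_6 = floor((32 + 17)/25) = 1.
  m_7 = 25*1 - 17 = 8, d_7 = (1064 - 8^2)/25 = 1000/25 = 40, a_7 = floor((32 + 8)/40) = 1.
  m_8 = 40*1 - 8 = 32, d_8 = (1064 - 32^2)/40 = 40/40 = 1, a_8 = floor((32 + 32)/1) = 64.
  m_9 = 1*64 - 32 = 32, d_9 = (1064 - 32^2)/1 = 40/1 = 40: (m_9, d_9) = (m_1, d_1) = (32, 40), so from here the quotients repeat a_1, ..., a_8; the period length is 8.
So sqrt(1064) = [32; (1, 1, 1, 1, 1, 1, 1, 64)] with period length k = 8.
k is even, so the fundamental solution of x^2 - 1064y^2 = 1 is (p_{k-1}, q_{k-1}) = (p_7, q_7); compute convergents through index 7.
Convergents (p_i = a_i*p_{i-1} + p_{i-2}, q_i = a_i*q_{i-1} + q_{i-2} with p_{-2}=0, p_{-1}=1, q_{-2}=1, q_{-1}=0):
  i=0: a_0=32, p_0 = 32*1 + 0 = 32, q_0 = 32*0 + 1 = 1.
  i=1: a_1=1, p_1 = 1*32 + 1 = 33, q_1 = 1*1 + 0 = 1.
  i=2: a_2=1, p_2 = 1*33 + 32 = 65, q_2 = 1*1 + 1 = 2.
  i=3: a_3=1, p_3 = 1*65 + 33 = 98, q_3 = 1*2 + 1 = 3.
  i=4: a_4=1, p_4 = 1*98 + 65 = 163, q_4 = 1*3 + 2 = 5.
  i=5: a_5=1, p_5 = 1*163 + 98 = 261, q_5 = 1*5 + 3 = 8.
  i=6: a_6=1, p_6 = 1*261 + 163 = 424, q_6 = 1*8 + 5 = 13.
  i=7: a_7=1, p_7 = 1*424 + 261 = 685, q_7 = 1*13 + 8 = 21.
Check: 685^2 - 1064*21^2 = 469225 - 469224 = 1, so (x, y) = (685, 21) solves the equation, and by the theorem it is the least positive solution.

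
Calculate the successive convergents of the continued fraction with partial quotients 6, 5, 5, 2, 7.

6/1, 31/5, 161/26, 353/57, 2632/425

Using the convergent recurrence p_i = a_i*p_{i-1} + p_{i-2}, q_i = a_i*q_{i-1} + q_{i-2} with p_{-2}=0, p_{-1}=1, q_{-2}=1, q_{-1}=0:
  i=0: a_0=6, p_0 = 6*1 + 0 = 6, q_0 = 6*0 + 1 = 1.
  i=1: a_1=5, p_1 = 5*6 + 1 = 31, q_1 = 5*1 + 0 = 5.
  i=2: a_2=5, p_2 = 5*31 + 6 = 161, q_2 = 5*5 + 1 = 26.
  i=3: a_3=2, p_3 = 2*161 + 31 = 353, q_3 = 2*26 + 5 = 57.
  i=4: a_4=7, p_4 = 7*353 + 161 = 2632, q_4 = 7*57 + 26 = 425.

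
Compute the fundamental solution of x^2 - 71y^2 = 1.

(x, y) = (3480, 413)

First expand sqrt(71) as a continued fraction. With x_i = (sqrt(71) + m_i)/d_i and (m_0, d_0) = (0, 1): a_0 = floor(sqrt(71)) = 8, since 8^2 = 64 <= 71 < 81 = 9^2.
Iterate m_{i+1} = d_i*a_i - m_i, d_{i+1} = (71 - m_{i+1}^2)/d_i, a_{i+1} = floor((a_0 + m_{i+1})/d_{i+1}):
  m_1 = 1*8 - 0 = 8, d_1 = (71 - 8^2)/1 = 7/1 = 7, a_1 = floor((8 + 8)/7) = 2.
  m_2 = 7*2 - 8 = 6, d_2 = (71 - 6^2)/7 = 35/7 = 5, a_2 = floor((8 + 6)/5) = 2.
  m_3 = 5*2 - 6 = 4, d_3 = (71 - 4^2)/5 = 55/5 = 11, a_3 = floor((8 + 4)/11) = 1.
  m_4 = 11*1 - 4 = 7, d_4 = (71 - 7^2)/11 = 22/11 = 2, a_4 = floor((8 + 7)/2) = 7.
  m_5 = 2*7 - 7 = 7, d_5 = (71 - 7^2)/2 = 22/2 = 11, a_5 = floor((8 + 7)/11) = 1.
  m_6 = 11*1 - 7 = 4, d_6 = (71 - 4^2)/11 = 55/11 = 5, a_6 = floor((8 + 4)/5) = 2.
  m_7 = 5*2 - 4 = 6, d_7 = (71 - 6^2)/5 = 35/5 = 7, a_7 = floor((8 + 6)/7) = 2.
  m_8 = 7*2 - 6 = 8, d_8 = (71 - 8^2)/7 = 7/7 = 1, a_8 = floor((8 + 8)/1) = 16.
  m_9 = 1*16 - 8 = 8, d_9 = (71 - 8^2)/1 = 7/1 = 7: (m_9, d_9) = (m_1, d_1) = (8, 7), so from here the quotients repeat a_1, ..., a_8; the period length is 8.
So sqrt(71) = [8; (2, 2, 1, 7, 1, 2, 2, 16)] with period length k = 8.
k is even, so the fundamental solution of x^2 - 71y^2 = 1 is (p_{k-1}, q_{k-1}) = (p_7, q_7); compute convergents through index 7.
Convergents (p_i = a_i*p_{i-1} + p_{i-2}, q_i = a_i*q_{i-1} + q_{i-2} with p_{-2}=0, p_{-1}=1, q_{-2}=1, q_{-1}=0):
  i=0: a_0=8, p_0 = 8*1 + 0 = 8, q_0 = 8*0 + 1 = 1.
  i=1: a_1=2, p_1 = 2*8 + 1 = 17, q_1 = 2*1 + 0 = 2.
  i=2: a_2=2, p_2 = 2*17 + 8 = 42, q_2 = 2*2 + 1 = 5.
  i=3: a_3=1, p_3 = 1*42 + 17 = 59, q_3 = 1*5 + 2 = 7.
  i=4: a_4=7, p_4 = 7*59 + 42 = 455, q_4 = 7*7 + 5 = 54.
  i=5: a_5=1, p_5 = 1*455 + 59 = 514, q_5 = 1*54 + 7 = 61.
  i=6: a_6=2, p_6 = 2*514 + 455 = 1483, q_6 = 2*61 + 54 = 176.
  i=7: a_7=2, p_7 = 2*1483 + 514 = 3480, q_7 = 2*176 + 61 = 413.
Check: 3480^2 - 71*413^2 = 12110400 - 12110399 = 1, so (x, y) = (3480, 413) solves the equation, and by the theorem it is the least positive solution.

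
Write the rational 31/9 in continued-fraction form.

Run the Euclidean algorithm on 31 and 9; the successive quotients are the partial quotients a_0, a_1, ... (each step inverts the fractional part left over by the previous one):
  31 = 3*9 + 4, so a_0 = 3.
  9 = 2*4 + 1, so a_1 = 2.
  4 = 4*1 + 0, so a_2 = 4.
The remainder reaches 0 after 3 divisions, so the expansion has 3 partial quotients, read off in order.

[3; 2, 4]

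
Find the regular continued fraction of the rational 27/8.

Run the Euclidean algorithm on 27 and 8; the successive quotients are the partial quotients a_0, a_1, ... (each step inverts the fractional part left over by the previous one):
  27 = 3*8 + 3, so a_0 = 3.
  8 = 2*3 + 2, so a_1 = 2.
  3 = 1*2 + 1, so a_2 = 1.
  2 = 2*1 + 0, so a_3 = 2.
The remainder reaches 0 after 4 divisions, so the expansion has 4 partial quotients, read off in order.

[3; 2, 1, 2]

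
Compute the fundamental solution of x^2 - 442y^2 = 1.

(x, y) = (883, 42)

First expand sqrt(442) as a continued fraction. With x_i = (sqrt(442) + m_i)/d_i and (m_0, d_0) = (0, 1): a_0 = floor(sqrt(442)) = 21, since 21^2 = 441 <= 442 < 484 = 22^2.
Iterate m_{i+1} = d_i*a_i - m_i, d_{i+1} = (442 - m_{i+1}^2)/d_i, a_{i+1} = floor((a_0 + m_{i+1})/d_{i+1}):
  m_1 = 1*21 - 0 = 21, d_1 = (442 - 21^2)/1 = 1/1 = 1, a_1 = floor((21 + 21)/1) = 42.
  m_2 = 1*42 - 21 = 21, d_2 = (442 - 21^2)/1 = 1/1 = 1: (m_2, d_2) = (m_1, d_1) = (21, 1), so from here the quotient a_1 repeats; the period length is 1.
So sqrt(442) = [21; (42)] with period length k = 1.
k is odd, so (p_{k-1}, q_{k-1}) only solves x^2 - 442y^2 = -1 and the fundamental solution of x^2 - 442y^2 = 1 is (p_{2k-1}, q_{2k-1}) = (p_1, q_1); compute convergents through index 1, running through the period twice.
Convergents (p_i = a_i*p_{i-1} + p_{i-2}, q_i = a_i*q_{i-1} + q_{i-2} with p_{-2}=0, p_{-1}=1, q_{-2}=1, q_{-1}=0):
  i=0: a_0=21, p_0 = 21*1 + 0 = 21, q_0 = 21*0 + 1 = 1.
  i=1: a_1=42, p_1 = 42*21 + 1 = 883, q_1 = 42*1 + 0 = 42.
Indeed p_0^2 - 442*q_0^2 = 441 - 442 = -1, not +1.
Check: 883^2 - 442*42^2 = 779689 - 779688 = 1, so (x, y) = (883, 42) solves the equation, and by the theorem it is the least positive solution.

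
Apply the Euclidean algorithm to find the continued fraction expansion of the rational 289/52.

Run the Euclidean algorithm on 289 and 52; the successive quotients are the partial quotients a_0, a_1, ... (each step inverts the fractional part left over by the previous one):
  289 = 5*52 + 29, so a_0 = 5.
  52 = 1*29 + 23, so a_1 = 1.
  29 = 1*23 + 6, so a_2 = 1.
  23 = 3*6 + 5, so a_3 = 3.
  6 = 1*5 + 1, so a_4 = 1.
  5 = 5*1 + 0, so a_5 = 5.
The remainder reaches 0 after 6 divisions, so the expansion has 6 partial quotients, read off in order.

[5; 1, 1, 3, 1, 5]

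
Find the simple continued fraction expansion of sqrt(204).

Write x_i = (sqrt(204) + m_i)/d_i with (m_0, d_0) = (0, 1). a_0 = floor(sqrt(204)) = 14, since 14^2 = 196 <= 204 < 225 = 15^2.
Iterate m_{i+1} = d_i*a_i - m_i, d_{i+1} = (204 - m_{i+1}^2)/d_i, a_{i+1} = floor((a_0 + m_{i+1})/d_{i+1}):
  m_1 = 1*14 - 0 = 14, d_1 = (204 - 14^2)/1 = 8/1 = 8, a_1 = floor((14 + 14)/8) = 3.
  m_2 = 8*3 - 14 = 10, d_2 = (204 - 10^2)/8 = 104/8 = 13, a_2 = floor((14 + 10)/13) = 1.
  m_3 = 13*1 - 10 = 3, d_3 = (204 - 3^2)/13 = 195/13 = 15, a_3 = floor((14 + 3)/15) = 1.
  m_4 = 15*1 - 3 = 12, d_4 = (204 - 12^2)/15 = 60/15 = 4, a_4 = floor((14 + 12)/4) = 6.
  m_5 = 4*6 - 12 = 12, d_5 = (204 - 12^2)/4 = 60/4 = 15, a_5 = floor((14 + 12)/15) = 1.
  m_6 = 15*1 - 12 = 3, d_6 = (204 - 3^2)/15 = 195/15 = 13, a_6 = floor((14 + 3)/13) = 1.
  m_7 = 13*1 - 3 = 10, d_7 = (204 - 10^2)/13 = 104/13 = 8, a_7 = floor((14 + 10)/8) = 3.
  m_8 = 8*3 - 10 = 14, d_8 = (204 - 14^2)/8 = 8/8 = 1, a_8 = floor((14 + 14)/1) = 28.
  m_9 = 1*28 - 14 = 14, d_9 = (204 - 14^2)/1 = 8/1 = 8: (m_9, d_9) = (m_1, d_1) = (14, 8), so from here the quotients repeat a_1, ..., a_8; the period length is 8.
Hence the expansion of sqrt(204) is a_0 = 14 followed by the repeating block 3, 1, 1, 6, 1, 1, 3, 28 (period 8).

[14; (3, 1, 1, 6, 1, 1, 3, 28)]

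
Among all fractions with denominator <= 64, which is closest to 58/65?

33/37

Expand x = 58/65 as a continued fraction with the Euclidean algorithm:
  58 = 0*65 + 58, so a_0 = 0.
  65 = 1*58 + 7, so a_1 = 1.
  58 = 8*7 + 2, so a_2 = 8.
  7 = 3*2 + 1, so a_3 = 3.
  2 = 2*1 + 0, so a_4 = 2.
so x = [0; 1, 8, 3, 2].
Convergents (p_i = a_i*p_{i-1} + p_{i-2}, q_i = a_i*q_{i-1} + q_{i-2} with p_{-2}=0, p_{-1}=1, q_{-2}=1, q_{-1}=0), until the denominator exceeds 64:
  i=0: a_0=0, p_0 = 0*1 + 0 = 0, q_0 = 0*0 + 1 = 1.
  i=1: a_1=1, p_1 = 1*0 + 1 = 1, q_1 = 1*1 + 0 = 1.
  i=2: a_2=8, p_2 = 8*1 + 0 = 8, q_2 = 8*1 + 1 = 9.
  i=3: a_3=3, p_3 = 3*8 + 1 = 25, q_3 = 3*9 + 1 = 28.
  i=4: a_4=2, p_4 = 2*25 + 8 = 58, q_4 = 2*28 + 9 = 65.
q_4 = 65 > 64, so the last convergent with denominator <= 64 is p_3/q_3 = 25/28.
The closest fraction with denominator <= 64 is either p_3/q_3 or the intermediate fraction (k*p_3 + p_2)/(k*q_3 + q_2) with the largest k >= 1 whose denominator stays <= 64; these approach x as k grows, and every other convergent or intermediate fraction in range is farther away.
Largest k: floor((64 - q_2)/q_3) = floor((64 - 9)/28) = 1.
That gives (1*25 + 8)/(1*28 + 9) = 33/37.
Compare the errors: |x - 25/28| = |58*28 - 25*65|/(65*28) = 1/1820, and |x - 33/37| = |58*37 - 33*65|/(65*37) = 1/2405.
Cross-multiplying, 1*1820 = 1820 < 2405 = 1*2405, so 1/2405 is smaller: the intermediate fraction 33/37 is closer to x than 25/28.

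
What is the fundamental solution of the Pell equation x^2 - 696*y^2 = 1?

(x, y) = (1451, 55)

First expand sqrt(696) as a continued fraction. With x_i = (sqrt(696) + m_i)/d_i and (m_0, d_0) = (0, 1): a_0 = floor(sqrt(696)) = 26, since 26^2 = 676 <= 696 < 729 = 27^2.
Iterate m_{i+1} = d_i*a_i - m_i, d_{i+1} = (696 - m_{i+1}^2)/d_i, a_{i+1} = floor((a_0 + m_{i+1})/d_{i+1}):
  m_1 = 1*26 - 0 = 26, d_1 = (696 - 26^2)/1 = 20/1 = 20, a_1 = floor((26 + 26)/20) = 2.
  m_2 = 20*2 - 26 = 14, d_2 = (696 - 14^2)/20 = 500/20 = 25, a_2 = floor((26 + 14)/25) = 1.
  m_3 = 25*1 - 14 = 11, d_3 = (696 - 11^2)/25 = 575/25 = 23, a_3 = floor((26 + 11)/23) = 1.
  m_4 = 23*1 - 11 = 12, d_4 = (696 - 12^2)/23 = 552/23 = 24, a_4 = floor((26 + 12)/24) = 1.
  m_5 = 24*1 - 12 = 12, d_5 = (696 - 12^2)/24 = 552/24 = 23, a_5 = floor((26 + 12)/23) = 1.
  m_6 = 23*1 - 12 = 11, d_6 = (696 - 11^2)/23 = 575/23 = 25, a_6 = floor((26 + 11)/25) = 1.
  m_7 = 25*1 - 11 = 14, d_7 = (696 - 14^2)/25 = 500/25 = 20, a_7 = floor((26 + 14)/20) = 2.
  m_8 = 20*2 - 14 = 26, d_8 = (696 - 26^2)/20 = 20/20 = 1, a_8 = floor((26 + 26)/1) = 52.
  m_9 = 1*52 - 26 = 26, d_9 = (696 - 26^2)/1 = 20/1 = 20: (m_9, d_9) = (m_1, d_1) = (26, 20), so from here the quotients repeat a_1, ..., a_8; the period length is 8.
So sqrt(696) = [26; (2, 1, 1, 1, 1, 1, 2, 52)] with period length k = 8.
k is even, so the fundamental solution of x^2 - 696y^2 = 1 is (p_{k-1}, q_{k-1}) = (p_7, q_7); compute convergents through index 7.
Convergents (p_i = a_i*p_{i-1} + p_{i-2}, q_i = a_i*q_{i-1} + q_{i-2} with p_{-2}=0, p_{-1}=1, q_{-2}=1, q_{-1}=0):
  i=0: a_0=26, p_0 = 26*1 + 0 = 26, q_0 = 26*0 + 1 = 1.
  i=1: a_1=2, p_1 = 2*26 + 1 = 53, q_1 = 2*1 + 0 = 2.
  i=2: a_2=1, p_2 = 1*53 + 26 = 79, q_2 = 1*2 + 1 = 3.
  i=3: a_3=1, p_3 = 1*79 + 53 = 132, q_3 = 1*3 + 2 = 5.
  i=4: a_4=1, p_4 = 1*132 + 79 = 211, q_4 = 1*5 + 3 = 8.
  i=5: a_5=1, p_5 = 1*211 + 132 = 343, q_5 = 1*8 + 5 = 13.
  i=6: a_6=1, p_6 = 1*343 + 211 = 554, q_6 = 1*13 + 8 = 21.
  i=7: a_7=2, p_7 = 2*554 + 343 = 1451, q_7 = 2*21 + 13 = 55.
Check: 1451^2 - 696*55^2 = 2105401 - 2105400 = 1, so (x, y) = (1451, 55) solves the equation, and by the theorem it is the least positive solution.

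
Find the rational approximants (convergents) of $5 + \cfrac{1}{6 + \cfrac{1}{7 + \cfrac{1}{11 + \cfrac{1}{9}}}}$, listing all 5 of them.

Using the convergent recurrence p_i = a_i*p_{i-1} + p_{i-2}, q_i = a_i*q_{i-1} + q_{i-2} with p_{-2}=0, p_{-1}=1, q_{-2}=1, q_{-1}=0:
  i=0: a_0=5, p_0 = 5*1 + 0 = 5, q_0 = 5*0 + 1 = 1.
  i=1: a_1=6, p_1 = 6*5 + 1 = 31, q_1 = 6*1 + 0 = 6.
  i=2: a_2=7, p_2 = 7*31 + 5 = 222, q_2 = 7*6 + 1 = 43.
  i=3: a_3=11, p_3 = 11*222 + 31 = 2473, q_3 = 11*43 + 6 = 479.
  i=4: a_4=9, p_4 = 9*2473 + 222 = 22479, q_4 = 9*479 + 43 = 4354.

5/1, 31/6, 222/43, 2473/479, 22479/4354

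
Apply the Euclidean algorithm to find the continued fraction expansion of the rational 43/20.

[2; 6, 1, 2]

Run the Euclidean algorithm on 43 and 20; the successive quotients are the partial quotients a_0, a_1, ... (each step inverts the fractional part left over by the previous one):
  43 = 2*20 + 3, so a_0 = 2.
  20 = 6*3 + 2, so a_1 = 6.
  3 = 1*2 + 1, so a_2 = 1.
  2 = 2*1 + 0, so a_3 = 2.
The remainder reaches 0 after 4 divisions, so the expansion has 4 partial quotients, read off in order.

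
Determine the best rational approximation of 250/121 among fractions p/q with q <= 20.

Expand x = 250/121 as a continued fraction with the Euclidean algorithm:
  250 = 2*121 + 8, so a_0 = 2.
  121 = 15*8 + 1, so a_1 = 15.
  8 = 8*1 + 0, so a_2 = 8.
so x = [2; 15, 8].
Convergents (p_i = a_i*p_{i-1} + p_{i-2}, q_i = a_i*q_{i-1} + q_{i-2} with p_{-2}=0, p_{-1}=1, q_{-2}=1, q_{-1}=0), until the denominator exceeds 20:
  i=0: a_0=2, p_0 = 2*1 + 0 = 2, q_0 = 2*0 + 1 = 1.
  i=1: a_1=15, p_1 = 15*2 + 1 = 31, q_1 = 15*1 + 0 = 15.
  i=2: a_2=8, p_2 = 8*31 + 2 = 250, q_2 = 8*15 + 1 = 121.
q_2 = 121 > 20, so the last convergent with denominator <= 20 is p_1/q_1 = 31/15.
The closest fraction with denominator <= 20 is either p_1/q_1 or the intermediate fraction (k*p_1 + p_0)/(k*q_1 + q_0) with the largest k >= 1 whose denominator stays <= 20; these approach x as k grows, and every other convergent or intermediate fraction in range is farther away.
Largest k: floor((20 - q_0)/q_1) = floor((20 - 1)/15) = 1.
That gives (1*31 + 2)/(1*15 + 1) = 33/16.
Compare the errors: |x - 31/15| = |250*15 - 31*121|/(121*15) = 1/1815, and |x - 33/16| = |250*16 - 33*121|/(121*16) = 7/1936.
Cross-multiplying, 1*1936 = 1936 < 12705 = 7*1815, so 1/1815 is smaller: the convergent 31/15 is closer to x than 33/16.

31/15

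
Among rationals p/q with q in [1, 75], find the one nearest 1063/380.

Expand x = 1063/380 as a continued fraction with the Euclidean algorithm:
  1063 = 2*380 + 303, so a_0 = 2.
  380 = 1*303 + 77, so a_1 = 1.
  303 = 3*77 + 72, so a_2 = 3.
  77 = 1*72 + 5, so a_3 = 1.
  72 = 14*5 + 2, so a_4 = 14.
  5 = 2*2 + 1, so a_5 = 2.
  2 = 2*1 + 0, so a_6 = 2.
so x = [2; 1, 3, 1, 14, 2, 2].
Convergents (p_i = a_i*p_{i-1} + p_{i-2}, q_i = a_i*q_{i-1} + q_{i-2} with p_{-2}=0, p_{-1}=1, q_{-2}=1, q_{-1}=0), until the denominator exceeds 75:
  i=0: a_0=2, p_0 = 2*1 + 0 = 2, q_0 = 2*0 + 1 = 1.
  i=1: a_1=1, p_1 = 1*2 + 1 = 3, q_1 = 1*1 + 0 = 1.
  i=2: a_2=3, p_2 = 3*3 + 2 = 11, q_2 = 3*1 + 1 = 4.
  i=3: a_3=1, p_3 = 1*11 + 3 = 14, q_3 = 1*4 + 1 = 5.
  i=4: a_4=14, p_4 = 14*14 + 11 = 207, q_4 = 14*5 + 4 = 74.
  i=5: a_5=2, p_5 = 2*207 + 14 = 428, q_5 = 2*74 + 5 = 153.
q_5 = 153 > 75, so the last convergent with denominator <= 75 is p_4/q_4 = 207/74.
The closest fraction with denominator <= 75 is either p_4/q_4 or the intermediate fraction (k*p_4 + p_3)/(k*q_4 + q_3) with the largest k >= 1 whose denominator stays <= 75; these approach x as k grows, and every other convergent or intermediate fraction in range is farther away.
Largest k: floor((75 - q_3)/q_4) = floor((75 - 5)/74) = 0.
Since k = 0, no intermediate fraction beyond p_4/q_4 has denominator <= 75, so the convergent 207/74 is the closest (its error is |1063*74 - 207*380|/(380*74) = 2/28120).

207/74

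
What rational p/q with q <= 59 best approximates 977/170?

Expand x = 977/170 as a continued fraction with the Euclidean algorithm:
  977 = 5*170 + 127, so a_0 = 5.
  170 = 1*127 + 43, so a_1 = 1.
  127 = 2*43 + 41, so a_2 = 2.
  43 = 1*41 + 2, so a_3 = 1.
  41 = 20*2 + 1, so a_4 = 20.
  2 = 2*1 + 0, so a_5 = 2.
so x = [5; 1, 2, 1, 20, 2].
Convergents (p_i = a_i*p_{i-1} + p_{i-2}, q_i = a_i*q_{i-1} + q_{i-2} with p_{-2}=0, p_{-1}=1, q_{-2}=1, q_{-1}=0), until the denominator exceeds 59:
  i=0: a_0=5, p_0 = 5*1 + 0 = 5, q_0 = 5*0 + 1 = 1.
  i=1: a_1=1, p_1 = 1*5 + 1 = 6, q_1 = 1*1 + 0 = 1.
  i=2: a_2=2, p_2 = 2*6 + 5 = 17, q_2 = 2*1 + 1 = 3.
  i=3: a_3=1, p_3 = 1*17 + 6 = 23, q_3 = 1*3 + 1 = 4.
  i=4: a_4=20, p_4 = 20*23 + 17 = 477, q_4 = 20*4 + 3 = 83.
q_4 = 83 > 59, so the last convergent with denominator <= 59 is p_3/q_3 = 23/4.
The closest fraction with denominator <= 59 is either p_3/q_3 or the intermediate fraction (k*p_3 + p_2)/(k*q_3 + q_2) with the largest k >= 1 whose denominator stays <= 59; these approach x as k grows, and every other convergent or intermediate fraction in range is farther away.
Largest k: floor((59 - q_2)/q_3) = floor((59 - 3)/4) = 14.
That gives (14*23 + 17)/(14*4 + 3) = 339/59.
Compare the errors: |x - 23/4| = |977*4 - 23*170|/(170*4) = 2/680, and |x - 339/59| = |977*59 - 339*170|/(170*59) = 13/10030.
Cross-multiplying, 13*680 = 8840 < 20060 = 2*10030, so 13/10030 is smaller: the intermediate fraction 339/59 is closer to x than 23/4.

339/59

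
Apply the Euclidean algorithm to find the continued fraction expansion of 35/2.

[17; 2]

Run the Euclidean algorithm on 35 and 2; the successive quotients are the partial quotients a_0, a_1, ... (each step inverts the fractional part left over by the previous one):
  35 = 17*2 + 1, so a_0 = 17.
  2 = 2*1 + 0, so a_1 = 2.
The remainder reaches 0 after 2 divisions, so the expansion has 2 partial quotients, read off in order.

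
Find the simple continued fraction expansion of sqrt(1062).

[32; (1, 1, 2, 3, 32, 3, 2, 1, 1, 64)]

Write x_i = (sqrt(1062) + m_i)/d_i with (m_0, d_0) = (0, 1). a_0 = floor(sqrt(1062)) = 32, since 32^2 = 1024 <= 1062 < 1089 = 33^2.
Iterate m_{i+1} = d_i*a_i - m_i, d_{i+1} = (1062 - m_{i+1}^2)/d_i, a_{i+1} = floor((a_0 + m_{i+1})/d_{i+1}):
  m_1 = 1*32 - 0 = 32, d_1 = (1062 - 32^2)/1 = 38/1 = 38, a_1 = floor((32 + 32)/38) = 1.
  m_2 = 38*1 - 32 = 6, d_2 = (1062 - 6^2)/38 = 1026/38 = 27, a_2 = floor((32 + 6)/27) = 1.
  m_3 = 27*1 - 6 = 21, d_3 = (1062 - 21^2)/27 = 621/27 = 23, a_3 = floor((32 + 21)/23) = 2.
  m_4 = 23*2 - 21 = 25, d_4 = (1062 - 25^2)/23 = 437/23 = 19, a_4 = floor((32 + 25)/19) = 3.
  m_5 = 19*3 - 25 = 32, d_5 = (1062 - 32^2)/19 = 38/19 = 2, a_5 = floor((32 + 32)/2) = 32.
  m_6 = 2*32 - 32 = 32, d_6 = (1062 - 32^2)/2 = 38/2 = 19, a_6 = floor((32 + 32)/19) = 3.
  m_7 = 19*3 - 32 = 25, d_7 = (1062 - 25^2)/19 = 437/19 = 23, a_7 = floor((32 + 25)/23) = 2.
  m_8 = 23*2 - 25 = 21, d_8 = (1062 - 21^2)/23 = 621/23 = 27, a_8 = floor((32 + 21)/27) = 1.
  m_9 = 27*1 - 21 = 6, d_9 = (1062 - 6^2)/27 = 1026/27 = 38, a_9 = floor((32 + 6)/38) = 1.
  m_10 = 38*1 - 6 = 32, d_10 = (1062 - 32^2)/38 = 38/38 = 1, a_10 = floor((32 + 32)/1) = 64.
  m_11 = 1*64 - 32 = 32, d_11 = (1062 - 32^2)/1 = 38/1 = 38: (m_11, d_11) = (m_1, d_1) = (32, 38), so from here the quotients repeat a_1, ..., a_10; the period length is 10.
Hence the expansion of sqrt(1062) is a_0 = 32 followed by the repeating block 1, 1, 2, 3, 32, 3, 2, 1, 1, 64 (period 10).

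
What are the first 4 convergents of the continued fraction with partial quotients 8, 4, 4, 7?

8/1, 33/4, 140/17, 1013/123

Using the convergent recurrence p_i = a_i*p_{i-1} + p_{i-2}, q_i = a_i*q_{i-1} + q_{i-2} with p_{-2}=0, p_{-1}=1, q_{-2}=1, q_{-1}=0:
  i=0: a_0=8, p_0 = 8*1 + 0 = 8, q_0 = 8*0 + 1 = 1.
  i=1: a_1=4, p_1 = 4*8 + 1 = 33, q_1 = 4*1 + 0 = 4.
  i=2: a_2=4, p_2 = 4*33 + 8 = 140, q_2 = 4*4 + 1 = 17.
  i=3: a_3=7, p_3 = 7*140 + 33 = 1013, q_3 = 7*17 + 4 = 123.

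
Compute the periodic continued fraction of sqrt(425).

Write x_i = (sqrt(425) + m_i)/d_i with (m_0, d_0) = (0, 1). a_0 = floor(sqrt(425)) = 20, since 20^2 = 400 <= 425 < 441 = 21^2.
Iterate m_{i+1} = d_i*a_i - m_i, d_{i+1} = (425 - m_{i+1}^2)/d_i, a_{i+1} = floor((a_0 + m_{i+1})/d_{i+1}):
  m_1 = 1*20 - 0 = 20, d_1 = (425 - 20^2)/1 = 25/1 = 25, a_1 = floor((20 + 20)/25) = 1.
  m_2 = 25*1 - 20 = 5, d_2 = (425 - 5^2)/25 = 400/25 = 16, a_2 = floor((20 + 5)/16) = 1.
  m_3 = 16*1 - 5 = 11, d_3 = (425 - 11^2)/16 = 304/16 = 19, a_3 = floor((20 + 11)/19) = 1.
  m_4 = 19*1 - 11 = 8, d_4 = (425 - 8^2)/19 = 361/19 = 19, a_4 = floor((20 + 8)/19) = 1.
  m_5 = 19*1 - 8 = 11, d_5 = (425 - 11^2)/19 = 304/19 = 16, a_5 = floor((20 + 11)/16) = 1.
  m_6 = 16*1 - 11 = 5, d_6 = (425 - 5^2)/16 = 400/16 = 25, a_6 = floor((20 + 5)/25) = 1.
  m_7 = 25*1 - 5 = 20, d_7 = (425 - 20^2)/25 = 25/25 = 1, a_7 = floor((20 + 20)/1) = 40.
  m_8 = 1*40 - 20 = 20, d_8 = (425 - 20^2)/1 = 25/1 = 25: (m_8, d_8) = (m_1, d_1) = (20, 25), so from here the quotients repeat a_1, ..., a_7; the period length is 7.
Hence the expansion of sqrt(425) is a_0 = 20 followed by the repeating block 1, 1, 1, 1, 1, 1, 40 (period 7).

[20; (1, 1, 1, 1, 1, 1, 40)]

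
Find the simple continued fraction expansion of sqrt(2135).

[46; (4, 1, 5, 1, 4, 92)]

Write x_i = (sqrt(2135) + m_i)/d_i with (m_0, d_0) = (0, 1). a_0 = floor(sqrt(2135)) = 46, since 46^2 = 2116 <= 2135 < 2209 = 47^2.
Iterate m_{i+1} = d_i*a_i - m_i, d_{i+1} = (2135 - m_{i+1}^2)/d_i, a_{i+1} = floor((a_0 + m_{i+1})/d_{i+1}):
  m_1 = 1*46 - 0 = 46, d_1 = (2135 - 46^2)/1 = 19/1 = 19, a_1 = floor((46 + 46)/19) = 4.
  m_2 = 19*4 - 46 = 30, d_2 = (2135 - 30^2)/19 = 1235/19 = 65, a_2 = floor((46 + 30)/65) = 1.
  m_3 = 65*1 - 30 = 35, d_3 = (2135 - 35^2)/65 = 910/65 = 14, a_3 = floor((46 + 35)/14) = 5.
  m_4 = 14*5 - 35 = 35, d_4 = (2135 - 35^2)/14 = 910/14 = 65, a_4 = floor((46 + 35)/65) = 1.
  m_5 = 65*1 - 35 = 30, d_5 = (2135 - 30^2)/65 = 1235/65 = 19, a_5 = floor((46 + 30)/19) = 4.
  m_6 = 19*4 - 30 = 46, d_6 = (2135 - 46^2)/19 = 19/19 = 1, a_6 = floor((46 + 46)/1) = 92.
  m_7 = 1*92 - 46 = 46, d_7 = (2135 - 46^2)/1 = 19/1 = 19: (m_7, d_7) = (m_1, d_1) = (46, 19), so from here the quotients repeat a_1, ..., a_6; the period length is 6.
Hence the expansion of sqrt(2135) is a_0 = 46 followed by the repeating block 4, 1, 5, 1, 4, 92 (period 6).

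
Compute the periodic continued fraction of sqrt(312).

Write x_i = (sqrt(312) + m_i)/d_i with (m_0, d_0) = (0, 1). a_0 = floor(sqrt(312)) = 17, since 17^2 = 289 <= 312 < 324 = 18^2.
Iterate m_{i+1} = d_i*a_i - m_i, d_{i+1} = (312 - m_{i+1}^2)/d_i, a_{i+1} = floor((a_0 + m_{i+1})/d_{i+1}):
  m_1 = 1*17 - 0 = 17, d_1 = (312 - 17^2)/1 = 23/1 = 23, a_1 = floor((17 + 17)/23) = 1.
  m_2 = 23*1 - 17 = 6, d_2 = (312 - 6^2)/23 = 276/23 = 12, a_2 = floor((17 + 6)/12) = 1.
  m_3 = 12*1 - 6 = 6, d_3 = (312 - 6^2)/12 = 276/12 = 23, a_3 = floor((17 + 6)/23) = 1.
  m_4 = 23*1 - 6 = 17, d_4 = (312 - 17^2)/23 = 23/23 = 1, a_4 = floor((17 + 17)/1) = 34.
  m_5 = 1*34 - 17 = 17, d_5 = (312 - 17^2)/1 = 23/1 = 23: (m_5, d_5) = (m_1, d_1) = (17, 23), so from here the quotients repeat a_1, ..., a_4; the period length is 4.
Hence the expansion of sqrt(312) is a_0 = 17 followed by the repeating block 1, 1, 1, 34 (period 4).

[17; (1, 1, 1, 34)]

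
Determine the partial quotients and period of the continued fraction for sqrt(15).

[3; (1, 6)]

Write x_i = (sqrt(15) + m_i)/d_i with (m_0, d_0) = (0, 1). a_0 = floor(sqrt(15)) = 3, since 3^2 = 9 <= 15 < 16 = 4^2.
Iterate m_{i+1} = d_i*a_i - m_i, d_{i+1} = (15 - m_{i+1}^2)/d_i, a_{i+1} = floor((a_0 + m_{i+1})/d_{i+1}):
  m_1 = 1*3 - 0 = 3, d_1 = (15 - 3^2)/1 = 6/1 = 6, a_1 = floor((3 + 3)/6) = 1.
  m_2 = 6*1 - 3 = 3, d_2 = (15 - 3^2)/6 = 6/6 = 1, a_2 = floor((3 + 3)/1) = 6.
  m_3 = 1*6 - 3 = 3, d_3 = (15 - 3^2)/1 = 6/1 = 6: (m_3, d_3) = (m_1, d_1) = (3, 6), so from here the quotients repeat a_1, a_2; the period length is 2.
Hence the expansion of sqrt(15) is a_0 = 3 followed by the repeating block 1, 6 (period 2).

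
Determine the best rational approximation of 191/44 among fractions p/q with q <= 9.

13/3

Expand x = 191/44 as a continued fraction with the Euclidean algorithm:
  191 = 4*44 + 15, so a_0 = 4.
  44 = 2*15 + 14, so a_1 = 2.
  15 = 1*14 + 1, so a_2 = 1.
  14 = 14*1 + 0, so a_3 = 14.
so x = [4; 2, 1, 14].
Convergents (p_i = a_i*p_{i-1} + p_{i-2}, q_i = a_i*q_{i-1} + q_{i-2} with p_{-2}=0, p_{-1}=1, q_{-2}=1, q_{-1}=0), until the denominator exceeds 9:
  i=0: a_0=4, p_0 = 4*1 + 0 = 4, q_0 = 4*0 + 1 = 1.
  i=1: a_1=2, p_1 = 2*4 + 1 = 9, q_1 = 2*1 + 0 = 2.
  i=2: a_2=1, p_2 = 1*9 + 4 = 13, q_2 = 1*2 + 1 = 3.
  i=3: a_3=14, p_3 = 14*13 + 9 = 191, q_3 = 14*3 + 2 = 44.
q_3 = 44 > 9, so the last convergent with denominator <= 9 is p_2/q_2 = 13/3.
The closest fraction with denominator <= 9 is either p_2/q_2 or the intermediate fraction (k*p_2 + p_1)/(k*q_2 + q_1) with the largest k >= 1 whose denominator stays <= 9; these approach x as k grows, and every other convergent or intermediate fraction in range is farther away.
Largest k: floor((9 - q_1)/q_2) = floor((9 - 2)/3) = 2.
That gives (2*13 + 9)/(2*3 + 2) = 35/8.
Compare the errors: |x - 13/3| = |191*3 - 13*44|/(44*3) = 1/132, and |x - 35/8| = |191*8 - 35*44|/(44*8) = 12/352.
Cross-multiplying, 1*352 = 352 < 1584 = 12*132, so 1/132 is smaller: the convergent 13/3 is closer to x than 35/8.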